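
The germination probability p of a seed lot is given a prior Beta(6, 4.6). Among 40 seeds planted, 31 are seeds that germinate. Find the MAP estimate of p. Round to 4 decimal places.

Prior: Beta(6, 4.6).
Data: 31 successes in 40 trials. The binomial likelihood contributes p^31(1−p)^9, so the posterior is Beta(6+31, 4.6+9) = Beta(37, 13.6).
For Beta(a, b) with a, b > 1 the mode is (a−1)/(a+b−2) = 36/48.6 ≈ 0.7407.

p̂_MAP = 0.7407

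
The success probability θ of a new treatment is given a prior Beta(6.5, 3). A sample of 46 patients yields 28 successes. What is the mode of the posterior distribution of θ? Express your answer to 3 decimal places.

Prior: Beta(6.5, 3).
Data: 28 successes in 46 trials. The binomial likelihood contributes θ^28(1−θ)^18, so the posterior is Beta(6.5+28, 3+18) = Beta(34.5, 21).
For Beta(a, b) with a, b > 1 the mode is (a−1)/(a+b−2) = 33.5/53.5 ≈ 0.626.

θ̂_MAP = 0.626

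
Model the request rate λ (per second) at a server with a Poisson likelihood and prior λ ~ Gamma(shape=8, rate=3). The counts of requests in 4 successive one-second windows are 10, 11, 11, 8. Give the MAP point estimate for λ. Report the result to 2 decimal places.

λ̂_MAP = 6.71

Σxᵢ = 10+11+11+8 = 40, with n = 4.
Posterior ∝ λ^7e^(−3λ) · λ^40e^(−4λ) = λ^47e^(−7λ), i.e. Gamma(shape=48, rate=7).
The mode of a Gamma(a, b) with a ≥ 1 (shape–rate) is (a−1)/b = 47/7 ≈ 6.71.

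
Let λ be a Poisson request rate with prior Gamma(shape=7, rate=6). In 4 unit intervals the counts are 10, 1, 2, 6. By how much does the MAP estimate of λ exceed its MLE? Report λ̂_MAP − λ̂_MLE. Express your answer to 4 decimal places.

Σxᵢ = 19. Posterior is Gamma(26, 10); MAP = (26−1)/10 = 25/10 ≈ 2.50000.
MLE = x̄ = 19/4 ≈ 4.75000.
Difference = 25/10 − 19/4 = -9/4 ≈ -2.2500.

MAP − MLE = -2.2500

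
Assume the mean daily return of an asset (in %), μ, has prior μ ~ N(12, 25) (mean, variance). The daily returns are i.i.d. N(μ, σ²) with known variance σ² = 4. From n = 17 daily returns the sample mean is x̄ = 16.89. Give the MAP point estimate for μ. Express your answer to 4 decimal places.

μ̂_MAP = 16.8444

n = 17, x̄ = 16.89.
For a Normal prior and Normal likelihood with known variance, the posterior is Normal; its mode equals its mean, the precision-weighted average.
Prior precision 1/σ₀² = 1/25 = 0.04; data precision n/σ² = 17/4 = 4.25.
μ̂ = (0.04·12 + 4.25·16.89) / (0.04 + 4.25) = 72.2625/4.29 = 9635/572 ≈ 16.8444.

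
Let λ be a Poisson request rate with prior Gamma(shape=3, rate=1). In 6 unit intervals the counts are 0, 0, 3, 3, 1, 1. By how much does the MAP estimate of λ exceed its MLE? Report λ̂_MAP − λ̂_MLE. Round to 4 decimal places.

MAP − MLE = 0.0952

Σxᵢ = 8. Posterior is Gamma(11, 7); MAP = (11−1)/7 = 10/7 ≈ 1.42857.
MLE = x̄ = 8/6 ≈ 1.33333.
Difference = 10/7 − 8/6 = 2/21 ≈ 0.0952.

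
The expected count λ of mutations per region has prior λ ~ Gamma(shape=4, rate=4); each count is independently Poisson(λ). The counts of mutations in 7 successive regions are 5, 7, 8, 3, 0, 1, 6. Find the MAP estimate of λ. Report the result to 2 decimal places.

λ̂_MAP = 3.00

Σxᵢ = 5+7+8+3+0+1+6 = 30, with n = 7.
Posterior ∝ λ^3e^(−4λ) · λ^30e^(−7λ) = λ^33e^(−11λ), i.e. Gamma(shape=34, rate=11).
The mode of a Gamma(a, b) with a ≥ 1 (shape–rate) is (a−1)/b = 33/11 ≈ 3.00.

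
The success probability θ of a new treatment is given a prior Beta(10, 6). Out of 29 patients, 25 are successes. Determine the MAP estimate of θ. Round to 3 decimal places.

θ̂_MAP = 0.791

Prior: Beta(10, 6).
Data: 25 successes in 29 trials. The binomial likelihood contributes θ^25(1−θ)^4, so the posterior is Beta(10+25, 6+4) = Beta(35, 10).
For Beta(a, b) with a, b > 1 the mode is (a−1)/(a+b−2) = 34/43 ≈ 0.791.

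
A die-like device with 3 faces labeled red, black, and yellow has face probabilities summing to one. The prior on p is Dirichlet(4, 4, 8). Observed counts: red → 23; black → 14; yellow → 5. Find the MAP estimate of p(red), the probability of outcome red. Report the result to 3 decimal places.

MAP estimate of p(red) = 0.473

The posterior is Dirichlet(αᵢ + nᵢ) = Dirichlet(27, 18, 13).
For a Dirichlet(a₁,…,a_K) with all aᵢ > 1, the mode has j-th component (aⱼ − 1)/(Σaᵢ − K).
Here Σaᵢ = 58 and K = 3, so p(red) = (27 − 1)/(58 − 3) = 26/55 ≈ 0.473.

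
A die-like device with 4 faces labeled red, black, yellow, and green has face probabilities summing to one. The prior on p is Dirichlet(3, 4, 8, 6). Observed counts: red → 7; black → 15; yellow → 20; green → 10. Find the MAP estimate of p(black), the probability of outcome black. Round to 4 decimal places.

MAP estimate of p(black) = 0.2609

The posterior is Dirichlet(αᵢ + nᵢ) = Dirichlet(10, 19, 28, 16).
For a Dirichlet(a₁,…,a_K) with all aᵢ > 1, the mode has j-th component (aⱼ − 1)/(Σaᵢ − K).
Here Σaᵢ = 73 and K = 4, so p(black) = (19 − 1)/(73 − 4) = 18/69 ≈ 0.2609.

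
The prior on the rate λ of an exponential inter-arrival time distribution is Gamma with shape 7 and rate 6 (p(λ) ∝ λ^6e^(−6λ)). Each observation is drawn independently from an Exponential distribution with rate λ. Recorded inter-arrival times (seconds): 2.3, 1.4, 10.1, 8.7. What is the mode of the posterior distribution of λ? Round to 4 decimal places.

λ̂_MAP = 0.3509

The Exponential(rate=λ) likelihood is ∝ λ^n e^(−λΣtᵢ). Here n = 4 and Σtᵢ = 2.3 + 1.4 + 10.1 + 8.7 = 22.5.
Posterior ∝ λ^6e^(−6λ) · λ^4e^(−22.5λ) = λ^10e^(−28.5λ), i.e. Gamma(11, 28.5).
Mode = (a−1)/b = 10/28.5 ≈ 0.3509.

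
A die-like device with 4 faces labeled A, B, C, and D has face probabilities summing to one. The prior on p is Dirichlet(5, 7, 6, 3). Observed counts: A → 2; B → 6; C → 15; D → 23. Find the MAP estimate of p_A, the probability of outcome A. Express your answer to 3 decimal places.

MAP estimate of p_A = 0.095

The posterior is Dirichlet(αᵢ + nᵢ) = Dirichlet(7, 13, 21, 26).
For a Dirichlet(a₁,…,a_K) with all aᵢ > 1, the mode has j-th component (aⱼ − 1)/(Σaᵢ − K).
Here Σaᵢ = 67 and K = 4, so p_A = (7 − 1)/(67 − 4) = 6/63 ≈ 0.095.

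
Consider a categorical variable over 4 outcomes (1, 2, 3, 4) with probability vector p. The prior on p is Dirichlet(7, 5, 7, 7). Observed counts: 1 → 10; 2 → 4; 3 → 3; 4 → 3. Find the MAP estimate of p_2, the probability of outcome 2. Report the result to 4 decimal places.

MAP estimate: 0.1905

The posterior is Dirichlet(αᵢ + nᵢ) = Dirichlet(17, 9, 10, 10).
For a Dirichlet(a₁,…,a_K) with all aᵢ > 1, the mode has j-th component (aⱼ − 1)/(Σaᵢ − K).
Here Σaᵢ = 46 and K = 4, so p_2 = (9 − 1)/(46 − 4) = 8/42 ≈ 0.1905.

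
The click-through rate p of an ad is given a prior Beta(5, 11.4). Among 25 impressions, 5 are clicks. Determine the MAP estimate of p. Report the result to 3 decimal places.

Prior: Beta(5, 11.4).
Data: 5 successes in 25 trials. The binomial likelihood contributes p^5(1−p)^20, so the posterior is Beta(5+5, 11.4+20) = Beta(10, 31.4).
For Beta(a, b) with a, b > 1 the mode is (a−1)/(a+b−2) = 9/39.4 ≈ 0.228.

p̂_MAP = 0.228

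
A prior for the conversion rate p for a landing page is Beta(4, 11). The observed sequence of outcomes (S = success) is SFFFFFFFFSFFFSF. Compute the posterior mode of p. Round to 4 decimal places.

p̂_MAP = 0.2143

Prior: Beta(4, 11).
Data: 3 successes in 15 trials (from the sequence). The binomial likelihood contributes p^3(1−p)^12, so the posterior is Beta(4+3, 11+12) = Beta(7, 23).
For Beta(a, b) with a, b > 1 the mode is (a−1)/(a+b−2) = 6/28 ≈ 0.2143.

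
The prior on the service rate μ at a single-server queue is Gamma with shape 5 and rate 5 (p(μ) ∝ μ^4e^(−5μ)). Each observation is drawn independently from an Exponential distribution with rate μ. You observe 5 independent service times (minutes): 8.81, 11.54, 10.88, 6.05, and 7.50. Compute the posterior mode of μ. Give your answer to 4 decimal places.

The Exponential(rate=μ) likelihood is ∝ μ^n e^(−μΣtᵢ). Here n = 5 and Σtᵢ = 8.81 + 11.54 + 10.88 + 6.05 + 7.50 = 44.78.
Posterior ∝ μ^4e^(−5μ) · μ^5e^(−44.78μ) = μ^9e^(−49.78μ), i.e. Gamma(10, 49.78).
Mode = (a−1)/b = 9/49.78 ≈ 0.1808.

μ̂_MAP = 0.1808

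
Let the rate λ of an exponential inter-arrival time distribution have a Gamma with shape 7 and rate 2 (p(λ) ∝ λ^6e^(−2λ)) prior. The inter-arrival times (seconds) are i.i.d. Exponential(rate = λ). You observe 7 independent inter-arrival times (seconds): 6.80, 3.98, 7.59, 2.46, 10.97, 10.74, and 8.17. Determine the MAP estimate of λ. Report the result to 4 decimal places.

λ̂_MAP = 0.2466

The Exponential(rate=λ) likelihood is ∝ λ^n e^(−λΣtᵢ). Here n = 7 and Σtᵢ = 6.80 + 3.98 + 7.59 + 2.46 + 10.97 + 10.74 + 8.17 = 50.71.
Posterior ∝ λ^6e^(−2λ) · λ^7e^(−50.71λ) = λ^13e^(−52.71λ), i.e. Gamma(14, 52.71).
Mode = (a−1)/b = 13/52.71 ≈ 0.2466.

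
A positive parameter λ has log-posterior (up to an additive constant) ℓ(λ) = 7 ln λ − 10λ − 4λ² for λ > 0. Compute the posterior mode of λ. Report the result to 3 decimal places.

ℓ'(λ) = 7/λ − 10 − 8λ. Setting this to zero and multiplying by λ: 8λ² + 10λ − 7 = 0.
λ = (−10 + √(10² + 4·8·7)) / (2·8) = (−10 + √324) / 16 = (−10 + 18)/16 = 1/2.
ℓ''(λ) = −7/λ² − 8 < 0, confirming a maximum.

λ̂_MAP = 0.500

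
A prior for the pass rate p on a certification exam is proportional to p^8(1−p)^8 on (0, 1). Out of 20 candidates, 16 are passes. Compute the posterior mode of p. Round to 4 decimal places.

p̂_MAP = 0.6667

The prior density ∝ p^8(1−p)^8 is the kernel of Beta(9, 9).
Data: 16 successes in 20 trials. The binomial likelihood contributes p^16(1−p)^4, so the posterior is Beta(9+16, 9+4) = Beta(25, 13).
For Beta(a, b) with a, b > 1 the mode is (a−1)/(a+b−2) = 24/36 ≈ 0.6667.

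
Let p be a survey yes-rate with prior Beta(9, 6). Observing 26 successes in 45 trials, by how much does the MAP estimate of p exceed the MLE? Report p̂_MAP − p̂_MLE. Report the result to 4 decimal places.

Posterior is Beta(35, 25); MAP = (35−1)/(60−2) = 34/58 ≈ 0.58621.
MLE ignores the prior: p̂_MLE = k/n = 26/45 ≈ 0.57778.
Difference = 34/58 − 26/45 = 11/1305 ≈ 0.0084.

MAP − MLE = 0.0084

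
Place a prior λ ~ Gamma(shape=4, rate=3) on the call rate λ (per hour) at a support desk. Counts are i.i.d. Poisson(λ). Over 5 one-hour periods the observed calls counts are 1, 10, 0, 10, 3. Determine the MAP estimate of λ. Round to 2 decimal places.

Σxᵢ = 1+10+0+10+3 = 24, with n = 5.
Posterior ∝ λ^3e^(−3λ) · λ^24e^(−5λ) = λ^27e^(−8λ), i.e. Gamma(shape=28, rate=8).
The mode of a Gamma(a, b) with a ≥ 1 (shape–rate) is (a−1)/b = 27/8 ≈ 3.38.

λ̂_MAP = 3.38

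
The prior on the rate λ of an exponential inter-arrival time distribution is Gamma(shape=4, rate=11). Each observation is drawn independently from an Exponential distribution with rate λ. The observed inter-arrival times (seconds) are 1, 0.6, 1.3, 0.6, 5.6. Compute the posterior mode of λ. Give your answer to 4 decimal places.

λ̂_MAP = 0.3980

The Exponential(rate=λ) likelihood is ∝ λ^n e^(−λΣtᵢ). Here n = 5 and Σtᵢ = 1 + 0.6 + 1.3 + 0.6 + 5.6 = 9.1.
Posterior ∝ λ^3e^(−11λ) · λ^5e^(−9.1λ) = λ^8e^(−20.1λ), i.e. Gamma(9, 20.1).
Mode = (a−1)/b = 8/20.1 ≈ 0.3980.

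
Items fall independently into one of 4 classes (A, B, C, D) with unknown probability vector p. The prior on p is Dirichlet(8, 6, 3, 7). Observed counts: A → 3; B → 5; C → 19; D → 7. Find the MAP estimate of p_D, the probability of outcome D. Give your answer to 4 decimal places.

MAP estimate of p_D = 0.2407

The posterior is Dirichlet(αᵢ + nᵢ) = Dirichlet(11, 11, 22, 14).
For a Dirichlet(a₁,…,a_K) with all aᵢ > 1, the mode has j-th component (aⱼ − 1)/(Σaᵢ − K).
Here Σaᵢ = 58 and K = 4, so p_D = (14 − 1)/(58 − 4) = 13/54 ≈ 0.2407.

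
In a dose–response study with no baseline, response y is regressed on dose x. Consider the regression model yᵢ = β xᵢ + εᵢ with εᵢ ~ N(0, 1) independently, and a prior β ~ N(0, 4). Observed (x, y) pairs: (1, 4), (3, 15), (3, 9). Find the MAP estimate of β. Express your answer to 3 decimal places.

log p(β | y) = −Σ(yᵢ − βxᵢ)²/(2·1) − β²/(2·4) + const.
Setting the derivative to zero: Σxᵢ(yᵢ − βxᵢ)/1 − β/4 = 0, so β = Σxᵢyᵢ / (Σxᵢ² + σ²/τ²).
Σxᵢyᵢ = 1·4 + 3·15 + 3·9 = 76; Σxᵢ² = 19; σ²/τ² = 0.25.
β̂_MAP = 76 / (19 + 0.25) = 76/19.25 ≈ 3.948.

β̂_MAP = 3.948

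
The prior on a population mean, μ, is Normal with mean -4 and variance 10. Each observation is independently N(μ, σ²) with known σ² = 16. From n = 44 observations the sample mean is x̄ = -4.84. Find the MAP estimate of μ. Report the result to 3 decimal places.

n = 44, x̄ = -4.84.
For a Normal prior and Normal likelihood with known variance, the posterior is Normal; its mode equals its mean, the precision-weighted average.
Prior precision 1/σ₀² = 1/10 = 0.1; data precision n/σ² = 44/16 = 2.75.
μ̂ = (0.1·(-4) + 2.75·(-4.84)) / (0.1 + 2.75) = (-13.71)/2.85 = -457/95 ≈ -4.811.

μ̂_MAP = -4.811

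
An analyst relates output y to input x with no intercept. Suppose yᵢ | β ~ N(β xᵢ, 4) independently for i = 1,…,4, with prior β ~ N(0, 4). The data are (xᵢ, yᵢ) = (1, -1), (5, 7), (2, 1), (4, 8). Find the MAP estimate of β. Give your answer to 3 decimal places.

log p(β | y) = −Σ(yᵢ − βxᵢ)²/(2·4) − β²/(2·4) + const.
Setting the derivative to zero: Σxᵢ(yᵢ − βxᵢ)/4 − β/4 = 0, so β = Σxᵢyᵢ / (Σxᵢ² + σ²/τ²).
Σxᵢyᵢ = 1·(-1) + 5·7 + 2·1 + 4·8 = 68; Σxᵢ² = 46; σ²/τ² = 1.
β̂_MAP = 68 / (46 + 1) = 68/47 ≈ 1.447.

β̂_MAP = 1.447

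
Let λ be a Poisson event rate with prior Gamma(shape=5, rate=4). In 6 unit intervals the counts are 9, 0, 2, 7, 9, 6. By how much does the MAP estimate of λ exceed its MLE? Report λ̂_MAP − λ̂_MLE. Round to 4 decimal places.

Σxᵢ = 33. Posterior is Gamma(38, 10); MAP = (38−1)/10 = 37/10 ≈ 3.70000.
MLE = x̄ = 33/6 ≈ 5.50000.
Difference = 37/10 − 33/6 = -9/5 ≈ -1.8000.

MAP − MLE = -1.8000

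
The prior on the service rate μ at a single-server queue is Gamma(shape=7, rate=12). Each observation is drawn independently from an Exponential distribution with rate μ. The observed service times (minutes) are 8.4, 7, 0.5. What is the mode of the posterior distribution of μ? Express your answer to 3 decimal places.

The Exponential(rate=μ) likelihood is ∝ μ^n e^(−μΣtᵢ). Here n = 3 and Σtᵢ = 8.4 + 7 + 0.5 = 15.9.
Posterior ∝ μ^6e^(−12μ) · μ^3e^(−15.9μ) = μ^9e^(−27.9μ), i.e. Gamma(10, 27.9).
Mode = (a−1)/b = 9/27.9 ≈ 0.323.

μ̂_MAP = 0.323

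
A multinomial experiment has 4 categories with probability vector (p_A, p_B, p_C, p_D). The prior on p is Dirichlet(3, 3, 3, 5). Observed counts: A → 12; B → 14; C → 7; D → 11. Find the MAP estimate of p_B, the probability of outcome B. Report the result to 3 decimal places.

MAP estimate of p_B = 0.296

The posterior is Dirichlet(αᵢ + nᵢ) = Dirichlet(15, 17, 10, 16).
For a Dirichlet(a₁,…,a_K) with all aᵢ > 1, the mode has j-th component (aⱼ − 1)/(Σaᵢ − K).
Here Σaᵢ = 58 and K = 4, so p_B = (17 − 1)/(58 − 4) = 16/54 ≈ 0.296.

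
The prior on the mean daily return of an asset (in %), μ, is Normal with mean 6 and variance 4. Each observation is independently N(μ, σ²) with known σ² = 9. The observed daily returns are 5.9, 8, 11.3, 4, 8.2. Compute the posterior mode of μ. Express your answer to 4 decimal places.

n = 5; x̄ = (5.9 + 8 + 11.3 + 4 + 8.2)/5 = 37.4/5 = 7.48.
For a Normal prior and Normal likelihood with known variance, the posterior is Normal; its mode equals its mean, the precision-weighted average.
Prior precision 1/σ₀² = 1/4 = 0.25; data precision n/σ² = 5/9.
μ̂ = (0.25·6 + (5/9)·7.48) / (0.25 + 5/9) = (509/90)/(29/36) = 1018/145 ≈ 7.0207.

μ̂_MAP = 7.0207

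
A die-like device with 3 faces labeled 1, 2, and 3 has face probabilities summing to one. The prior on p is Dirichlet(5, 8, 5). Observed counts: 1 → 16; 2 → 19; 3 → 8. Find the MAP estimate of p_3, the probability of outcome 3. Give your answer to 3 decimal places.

MAP estimate: 0.207

The posterior is Dirichlet(αᵢ + nᵢ) = Dirichlet(21, 27, 13).
For a Dirichlet(a₁,…,a_K) with all aᵢ > 1, the mode has j-th component (aⱼ − 1)/(Σaᵢ − K).
Here Σaᵢ = 61 and K = 3, so p_3 = (13 − 1)/(61 − 3) = 12/58 ≈ 0.207.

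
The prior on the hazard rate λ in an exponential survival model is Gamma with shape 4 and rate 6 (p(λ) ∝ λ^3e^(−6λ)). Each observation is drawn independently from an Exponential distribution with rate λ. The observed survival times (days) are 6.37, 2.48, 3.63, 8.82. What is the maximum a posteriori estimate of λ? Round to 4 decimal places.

λ̂_MAP = 0.2564

The Exponential(rate=λ) likelihood is ∝ λ^n e^(−λΣtᵢ). Here n = 4 and Σtᵢ = 6.37 + 2.48 + 3.63 + 8.82 = 21.30.
Posterior ∝ λ^3e^(−6λ) · λ^4e^(−21.30λ) = λ^7e^(−27.30λ), i.e. Gamma(8, 27.30).
Mode = (a−1)/b = 7/27.30 ≈ 0.2564.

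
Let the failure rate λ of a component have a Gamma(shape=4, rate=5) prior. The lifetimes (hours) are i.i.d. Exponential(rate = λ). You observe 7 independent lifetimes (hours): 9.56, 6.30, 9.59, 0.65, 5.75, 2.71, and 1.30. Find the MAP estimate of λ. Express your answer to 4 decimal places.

λ̂_MAP = 0.2447

The Exponential(rate=λ) likelihood is ∝ λ^n e^(−λΣtᵢ). Here n = 7 and Σtᵢ = 9.56 + 6.30 + 9.59 + 0.65 + 5.75 + 2.71 + 1.30 = 35.86.
Posterior ∝ λ^3e^(−5λ) · λ^7e^(−35.86λ) = λ^10e^(−40.86λ), i.e. Gamma(11, 40.86).
Mode = (a−1)/b = 10/40.86 ≈ 0.2447.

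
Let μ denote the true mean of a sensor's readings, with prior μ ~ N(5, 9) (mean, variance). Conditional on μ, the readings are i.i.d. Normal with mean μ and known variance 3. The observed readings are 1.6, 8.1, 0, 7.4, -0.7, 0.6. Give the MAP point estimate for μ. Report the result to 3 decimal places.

n = 6; x̄ = (1.6 + 8.1 + 0 + 7.4 + (-0.7) + 0.6)/6 = 17/6 = 17/6 ≈ 2.8333.
For a Normal prior and Normal likelihood with known variance, the posterior is Normal; its mode equals its mean, the precision-weighted average.
Prior precision 1/σ₀² = 1/9; data precision n/σ² = 6/3 = 2.
μ̂ = ((1/9)·5 + 2·(17/6)) / (1/9 + 2) = (56/9)/(19/9) = 56/19 ≈ 2.947.

μ̂_MAP = 2.947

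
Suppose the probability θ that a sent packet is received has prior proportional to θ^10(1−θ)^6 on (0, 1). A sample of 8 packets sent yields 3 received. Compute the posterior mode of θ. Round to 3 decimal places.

θ̂_MAP = 0.542

The prior density ∝ θ^10(1−θ)^6 is the kernel of Beta(11, 7).
Data: 3 successes in 8 trials. The binomial likelihood contributes θ^3(1−θ)^5, so the posterior is Beta(11+3, 7+5) = Beta(14, 12).
For Beta(a, b) with a, b > 1 the mode is (a−1)/(a+b−2) = 13/24 ≈ 0.542.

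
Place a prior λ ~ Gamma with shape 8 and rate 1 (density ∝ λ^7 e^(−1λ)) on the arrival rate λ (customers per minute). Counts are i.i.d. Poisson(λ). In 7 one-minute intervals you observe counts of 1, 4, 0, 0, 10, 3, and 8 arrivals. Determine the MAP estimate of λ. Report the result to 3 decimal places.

λ̂_MAP = 4.125

Σxᵢ = 1+4+0+0+10+3+8 = 26, with n = 7.
Posterior ∝ λ^7e^(−1λ) · λ^26e^(−7λ) = λ^33e^(−8λ), i.e. Gamma(shape=34, rate=8).
The mode of a Gamma(a, b) with a ≥ 1 (shape–rate) is (a−1)/b = 33/8 ≈ 4.125.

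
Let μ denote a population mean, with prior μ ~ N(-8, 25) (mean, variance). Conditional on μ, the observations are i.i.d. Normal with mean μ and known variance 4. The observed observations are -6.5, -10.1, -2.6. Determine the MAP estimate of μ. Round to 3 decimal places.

n = 3; x̄ = ((-6.5) + (-10.1) + (-2.6))/3 = -19.2/3 = -6.4.
For a Normal prior and Normal likelihood with known variance, the posterior is Normal; its mode equals its mean, the precision-weighted average.
Prior precision 1/σ₀² = 1/25 = 0.04; data precision n/σ² = 3/4 = 0.75.
μ̂ = (0.04·(-8) + 0.75·(-6.4)) / (0.04 + 0.75) = (-5.12)/0.79 = -512/79 ≈ -6.481.

μ̂_MAP = -6.481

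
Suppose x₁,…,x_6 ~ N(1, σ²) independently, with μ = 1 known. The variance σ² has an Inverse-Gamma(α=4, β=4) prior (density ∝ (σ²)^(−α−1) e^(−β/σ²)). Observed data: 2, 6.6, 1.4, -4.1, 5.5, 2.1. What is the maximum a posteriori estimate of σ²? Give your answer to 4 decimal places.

σ̂²_MAP = 5.4994

Sum of squared deviations about the known mean: SS = (2−1)² + (6.6−1)² + (1.4−1)² + (-4.1−1)² + (5.5−1)² + (2.1−1)² = 79.99.
The Normal likelihood contributes (σ²)^(−n/2) exp(−SS/(2σ²)), so the posterior is Inverse-Gamma(α + n/2, β + SS/2) = Inverse-Gamma(7, 43.995).
The mode of Inverse-Gamma(a, b) is b/(a+1) = 43.995/8 ≈ 5.4994.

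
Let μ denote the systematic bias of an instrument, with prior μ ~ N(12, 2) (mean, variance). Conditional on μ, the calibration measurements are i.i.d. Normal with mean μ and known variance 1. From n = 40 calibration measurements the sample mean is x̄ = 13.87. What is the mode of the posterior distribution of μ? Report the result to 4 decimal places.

n = 40, x̄ = 13.87.
For a Normal prior and Normal likelihood with known variance, the posterior is Normal; its mode equals its mean, the precision-weighted average.
Prior precision 1/σ₀² = 1/2 = 0.5; data precision n/σ² = 40/1 = 40.
μ̂ = (0.5·12 + 40·13.87) / (0.5 + 40) = 560.8/40.5 = 5608/405 ≈ 13.8469.

μ̂_MAP = 13.8469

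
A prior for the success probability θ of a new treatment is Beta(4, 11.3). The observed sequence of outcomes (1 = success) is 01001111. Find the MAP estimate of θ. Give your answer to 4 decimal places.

Prior: Beta(4, 11.3).
Data: 5 successes in 8 trials (from the sequence). The binomial likelihood contributes θ^5(1−θ)^3, so the posterior is Beta(4+5, 11.3+3) = Beta(9, 14.3).
For Beta(a, b) with a, b > 1 the mode is (a−1)/(a+b−2) = 8/21.3 ≈ 0.3756.

θ̂_MAP = 0.3756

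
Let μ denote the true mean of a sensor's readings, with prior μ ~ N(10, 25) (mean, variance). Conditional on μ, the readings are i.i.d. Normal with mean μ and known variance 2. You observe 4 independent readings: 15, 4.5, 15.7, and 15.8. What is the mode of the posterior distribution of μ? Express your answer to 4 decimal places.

μ̂_MAP = 12.6961

n = 4; x̄ = (15 + 4.5 + 15.7 + 15.8)/4 = 51/4 = 12.75.
For a Normal prior and Normal likelihood with known variance, the posterior is Normal; its mode equals its mean, the precision-weighted average.
Prior precision 1/σ₀² = 1/25 = 0.04; data precision n/σ² = 4/2 = 2.
μ̂ = (0.04·10 + 2·12.75) / (0.04 + 2) = 25.9/2.04 = 1295/102 ≈ 12.6961.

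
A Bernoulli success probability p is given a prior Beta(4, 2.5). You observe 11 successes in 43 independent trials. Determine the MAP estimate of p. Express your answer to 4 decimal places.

p̂_MAP = 0.2947

Prior: Beta(4, 2.5).
Data: 11 successes in 43 trials. The binomial likelihood contributes p^11(1−p)^32, so the posterior is Beta(4+11, 2.5+32) = Beta(15, 34.5).
For Beta(a, b) with a, b > 1 the mode is (a−1)/(a+b−2) = 14/47.5 ≈ 0.2947.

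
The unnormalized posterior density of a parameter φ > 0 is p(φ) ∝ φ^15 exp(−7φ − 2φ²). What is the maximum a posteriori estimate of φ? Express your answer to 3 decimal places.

φ̂_MAP = 1.250

ℓ'(φ) = 15/φ − 7 − 4φ. Setting this to zero and multiplying by φ: 4φ² + 7φ − 15 = 0.
φ = (−7 + √(7² + 4·4·15)) / (2·4) = (−7 + √289) / 8 = (−7 + 17)/8 = 5/4.
ℓ''(φ) = −15/φ² − 4 < 0, confirming a maximum.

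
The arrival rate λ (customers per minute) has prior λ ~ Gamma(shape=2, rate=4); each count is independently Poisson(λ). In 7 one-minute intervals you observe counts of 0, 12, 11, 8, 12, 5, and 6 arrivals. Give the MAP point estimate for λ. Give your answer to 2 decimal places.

Σxᵢ = 0+12+11+8+12+5+6 = 54, with n = 7.
Posterior ∝ λe^(−4λ) · λ^54e^(−7λ) = λ^55e^(−11λ), i.e. Gamma(shape=56, rate=11).
The mode of a Gamma(a, b) with a ≥ 1 (shape–rate) is (a−1)/b = 55/11 ≈ 5.00.

λ̂_MAP = 5.00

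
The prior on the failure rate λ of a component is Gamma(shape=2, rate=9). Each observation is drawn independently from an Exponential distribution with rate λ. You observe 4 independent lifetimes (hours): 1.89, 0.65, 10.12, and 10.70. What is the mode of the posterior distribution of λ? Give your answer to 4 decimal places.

The Exponential(rate=λ) likelihood is ∝ λ^n e^(−λΣtᵢ). Here n = 4 and Σtᵢ = 1.89 + 0.65 + 10.12 + 10.70 = 23.36.
Posterior ∝ λe^(−9λ) · λ^4e^(−23.36λ) = λ^5e^(−32.36λ), i.e. Gamma(6, 32.36).
Mode = (a−1)/b = 5/32.36 ≈ 0.1545.

λ̂_MAP = 0.1545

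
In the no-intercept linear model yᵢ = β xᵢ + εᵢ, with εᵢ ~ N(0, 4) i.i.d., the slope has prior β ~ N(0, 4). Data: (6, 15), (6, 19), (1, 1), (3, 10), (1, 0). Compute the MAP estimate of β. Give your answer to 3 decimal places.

log p(β | y) = −Σ(yᵢ − βxᵢ)²/(2·4) − β²/(2·4) + const.
Setting the derivative to zero: Σxᵢ(yᵢ − βxᵢ)/4 − β/4 = 0, so β = Σxᵢyᵢ / (Σxᵢ² + σ²/τ²).
Σxᵢyᵢ = 6·15 + 6·19 + 1·1 + 3·10 + 1·0 = 235; Σxᵢ² = 83; σ²/τ² = 1.
β̂_MAP = 235 / (83 + 1) = 235/84 ≈ 2.798.

β̂_MAP = 2.798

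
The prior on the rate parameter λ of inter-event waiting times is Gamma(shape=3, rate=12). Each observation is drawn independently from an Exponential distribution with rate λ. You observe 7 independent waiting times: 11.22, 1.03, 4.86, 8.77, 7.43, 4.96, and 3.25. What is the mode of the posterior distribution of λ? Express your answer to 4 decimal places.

λ̂_MAP = 0.1682

The Exponential(rate=λ) likelihood is ∝ λ^n e^(−λΣtᵢ). Here n = 7 and Σtᵢ = 11.22 + 1.03 + 4.86 + 8.77 + 7.43 + 4.96 + 3.25 = 41.52.
Posterior ∝ λ^2e^(−12λ) · λ^7e^(−41.52λ) = λ^9e^(−53.52λ), i.e. Gamma(10, 53.52).
Mode = (a−1)/b = 9/53.52 ≈ 0.1682.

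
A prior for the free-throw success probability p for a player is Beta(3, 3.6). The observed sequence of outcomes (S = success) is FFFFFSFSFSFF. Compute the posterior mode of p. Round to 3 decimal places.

Prior: Beta(3, 3.6).
Data: 3 successes in 12 trials (from the sequence). The binomial likelihood contributes p^3(1−p)^9, so the posterior is Beta(3+3, 3.6+9) = Beta(6, 12.6).
For Beta(a, b) with a, b > 1 the mode is (a−1)/(a+b−2) = 5/16.6 ≈ 0.301.

p̂_MAP = 0.301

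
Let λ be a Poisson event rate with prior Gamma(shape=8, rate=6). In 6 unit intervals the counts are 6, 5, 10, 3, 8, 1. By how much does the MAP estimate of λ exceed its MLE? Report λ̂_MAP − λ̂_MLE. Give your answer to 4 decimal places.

MAP − MLE = -2.1667

Σxᵢ = 33. Posterior is Gamma(41, 12); MAP = (41−1)/12 = 40/12 ≈ 3.33333.
MLE = x̄ = 33/6 ≈ 5.50000.
Difference = 40/12 − 33/6 = -13/6 ≈ -2.1667.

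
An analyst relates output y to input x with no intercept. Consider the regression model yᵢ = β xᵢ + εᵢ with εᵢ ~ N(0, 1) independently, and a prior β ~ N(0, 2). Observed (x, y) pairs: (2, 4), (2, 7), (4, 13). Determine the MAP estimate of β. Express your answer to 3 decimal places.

log p(β | y) = −Σ(yᵢ − βxᵢ)²/(2·1) − β²/(2·2) + const.
Setting the derivative to zero: Σxᵢ(yᵢ − βxᵢ)/1 − β/2 = 0, so β = Σxᵢyᵢ / (Σxᵢ² + σ²/τ²).
Σxᵢyᵢ = 2·4 + 2·7 + 4·13 = 74; Σxᵢ² = 24; σ²/τ² = 0.5.
β̂_MAP = 74 / (24 + 0.5) = 74/24.5 ≈ 3.020.

β̂_MAP = 3.020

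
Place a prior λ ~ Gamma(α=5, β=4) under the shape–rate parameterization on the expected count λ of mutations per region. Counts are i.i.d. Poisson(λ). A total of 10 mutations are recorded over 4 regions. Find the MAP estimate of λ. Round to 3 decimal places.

λ̂_MAP = 1.750

Σxᵢ = 10, n = 4.
Posterior ∝ λ^4e^(−4λ) · λ^10e^(−4λ) = λ^14e^(−8λ), i.e. Gamma(shape=15, rate=8).
The mode of a Gamma(a, b) with a ≥ 1 (shape–rate) is (a−1)/b = 14/8 ≈ 1.750.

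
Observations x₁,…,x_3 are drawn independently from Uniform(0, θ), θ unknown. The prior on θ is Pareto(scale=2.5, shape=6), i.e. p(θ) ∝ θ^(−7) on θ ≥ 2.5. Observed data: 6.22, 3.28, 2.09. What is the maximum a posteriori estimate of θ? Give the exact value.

θ̂_MAP = 6.22

The Uniform(0, θ) likelihood is θ^(−n) for θ ≥ max(xᵢ), zero otherwise. Here max(xᵢ) = 6.22.
Posterior ∝ θ^(−7) · θ^(−3) = θ^(−10) on θ ≥ max(2.5, 6.22) = 6.22.
This density is strictly decreasing in θ, so the posterior mode lies at the lower boundary of the support.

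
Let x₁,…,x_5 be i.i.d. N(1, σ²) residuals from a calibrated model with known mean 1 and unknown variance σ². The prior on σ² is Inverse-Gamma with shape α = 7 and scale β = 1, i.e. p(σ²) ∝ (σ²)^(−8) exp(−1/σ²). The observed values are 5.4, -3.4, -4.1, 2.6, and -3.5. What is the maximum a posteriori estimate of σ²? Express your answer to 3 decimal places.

Sum of squared deviations about the known mean: SS = (5.4−1)² + (-3.4−1)² + (-4.1−1)² + (2.6−1)² + (-3.5−1)² = 87.54.
The Normal likelihood contributes (σ²)^(−n/2) exp(−SS/(2σ²)), so the posterior is Inverse-Gamma(α + n/2, β + SS/2) = Inverse-Gamma(9.5, 44.77).
The mode of Inverse-Gamma(a, b) is b/(a+1) = 44.77/10.5 ≈ 4.264.

σ̂²_MAP = 4.264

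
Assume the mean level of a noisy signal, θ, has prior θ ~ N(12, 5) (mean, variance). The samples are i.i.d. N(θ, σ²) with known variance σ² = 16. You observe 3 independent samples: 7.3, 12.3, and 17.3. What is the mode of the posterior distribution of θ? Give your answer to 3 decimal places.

n = 3; x̄ = (7.3 + 12.3 + 17.3)/3 = 36.9/3 = 12.3.
For a Normal prior and Normal likelihood with known variance, the posterior is Normal; its mode equals its mean, the precision-weighted average.
Prior precision 1/σ₀² = 1/5 = 0.2; data precision n/σ² = 3/16 = 0.1875.
θ̂ = (0.2·12 + 0.1875·12.3) / (0.2 + 0.1875) = 4.70625/0.3875 = 753/62 ≈ 12.145.

θ̂_MAP = 12.145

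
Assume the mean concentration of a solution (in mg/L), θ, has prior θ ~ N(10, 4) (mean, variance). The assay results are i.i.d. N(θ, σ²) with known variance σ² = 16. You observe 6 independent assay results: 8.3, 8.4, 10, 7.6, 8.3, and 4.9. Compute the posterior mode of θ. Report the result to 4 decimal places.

θ̂_MAP = 8.7500

n = 6; x̄ = (8.3 + 8.4 + 10 + 7.6 + 8.3 + 4.9)/6 = 47.5/6 = 95/12 ≈ 7.9167.
For a Normal prior and Normal likelihood with known variance, the posterior is Normal; its mode equals its mean, the precision-weighted average.
Prior precision 1/σ₀² = 1/4 = 0.25; data precision n/σ² = 6/16 = 0.375.
θ̂ = (0.25·10 + 0.375·(95/12)) / (0.25 + 0.375) = 5.46875/0.625 = 8.7500.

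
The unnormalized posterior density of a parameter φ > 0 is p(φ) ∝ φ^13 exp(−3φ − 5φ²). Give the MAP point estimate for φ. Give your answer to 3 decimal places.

φ̂_MAP = 1.000

ℓ'(φ) = 13/φ − 3 − 10φ. Setting this to zero and multiplying by φ: 10φ² + 3φ − 13 = 0.
φ = (−3 + √(3² + 4·10·13)) / (2·10) = (−3 + √529) / 20 = (−3 + 23)/20 = 1.
ℓ''(φ) = −13/φ² − 10 < 0, confirming a maximum.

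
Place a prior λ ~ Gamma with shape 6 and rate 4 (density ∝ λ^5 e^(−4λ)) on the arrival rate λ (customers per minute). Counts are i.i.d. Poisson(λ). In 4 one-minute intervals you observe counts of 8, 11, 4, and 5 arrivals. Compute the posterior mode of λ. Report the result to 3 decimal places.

λ̂_MAP = 4.125

Σxᵢ = 8+11+4+5 = 28, with n = 4.
Posterior ∝ λ^5e^(−4λ) · λ^28e^(−4λ) = λ^33e^(−8λ), i.e. Gamma(shape=34, rate=8).
The mode of a Gamma(a, b) with a ≥ 1 (shape–rate) is (a−1)/b = 33/8 ≈ 4.125.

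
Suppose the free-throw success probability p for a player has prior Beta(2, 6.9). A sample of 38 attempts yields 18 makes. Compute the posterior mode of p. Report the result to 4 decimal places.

Prior: Beta(2, 6.9).
Data: 18 successes in 38 trials. The binomial likelihood contributes p^18(1−p)^20, so the posterior is Beta(2+18, 6.9+20) = Beta(20, 26.9).
For Beta(a, b) with a, b > 1 the mode is (a−1)/(a+b−2) = 19/44.9 ≈ 0.4232.

p̂_MAP = 0.4232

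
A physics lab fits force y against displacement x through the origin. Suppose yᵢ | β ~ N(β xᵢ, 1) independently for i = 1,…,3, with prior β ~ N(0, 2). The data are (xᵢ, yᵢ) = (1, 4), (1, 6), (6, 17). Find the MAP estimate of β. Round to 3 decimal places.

β̂_MAP = 2.909

log p(β | y) = −Σ(yᵢ − βxᵢ)²/(2·1) − β²/(2·2) + const.
Setting the derivative to zero: Σxᵢ(yᵢ − βxᵢ)/1 − β/2 = 0, so β = Σxᵢyᵢ / (Σxᵢ² + σ²/τ²).
Σxᵢyᵢ = 1·4 + 1·6 + 6·17 = 112; Σxᵢ² = 38; σ²/τ² = 0.5.
β̂_MAP = 112 / (38 + 0.5) = 112/38.5 ≈ 2.909.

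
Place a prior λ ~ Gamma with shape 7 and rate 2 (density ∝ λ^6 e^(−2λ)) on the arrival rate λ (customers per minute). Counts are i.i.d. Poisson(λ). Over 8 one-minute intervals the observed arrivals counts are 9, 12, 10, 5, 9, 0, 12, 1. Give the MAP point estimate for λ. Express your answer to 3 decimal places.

Σxᵢ = 9+12+10+5+9+0+12+1 = 58, with n = 8.
Posterior ∝ λ^6e^(−2λ) · λ^58e^(−8λ) = λ^64e^(−10λ), i.e. Gamma(shape=65, rate=10).
The mode of a Gamma(a, b) with a ≥ 1 (shape–rate) is (a−1)/b = 64/10 ≈ 6.400.

λ̂_MAP = 6.400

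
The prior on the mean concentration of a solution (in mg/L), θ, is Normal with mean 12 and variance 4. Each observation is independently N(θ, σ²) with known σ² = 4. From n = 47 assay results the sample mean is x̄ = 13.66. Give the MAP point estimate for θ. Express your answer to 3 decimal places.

θ̂_MAP = 13.625

n = 47, x̄ = 13.66.
For a Normal prior and Normal likelihood with known variance, the posterior is Normal; its mode equals its mean, the precision-weighted average.
Prior precision 1/σ₀² = 1/4 = 0.25; data precision n/σ² = 47/4 = 11.75.
θ̂ = (0.25·12 + 11.75·13.66) / (0.25 + 11.75) = 163.505/12 = 32701/2400 ≈ 13.625.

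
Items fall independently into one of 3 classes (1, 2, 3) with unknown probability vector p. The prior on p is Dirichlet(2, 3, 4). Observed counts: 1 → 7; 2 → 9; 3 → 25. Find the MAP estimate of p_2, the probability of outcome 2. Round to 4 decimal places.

The posterior is Dirichlet(αᵢ + nᵢ) = Dirichlet(9, 12, 29).
For a Dirichlet(a₁,…,a_K) with all aᵢ > 1, the mode has j-th component (aⱼ − 1)/(Σaᵢ − K).
Here Σaᵢ = 50 and K = 3, so p_2 = (12 − 1)/(50 − 3) = 11/47 ≈ 0.2340.

MAP estimate: 0.2340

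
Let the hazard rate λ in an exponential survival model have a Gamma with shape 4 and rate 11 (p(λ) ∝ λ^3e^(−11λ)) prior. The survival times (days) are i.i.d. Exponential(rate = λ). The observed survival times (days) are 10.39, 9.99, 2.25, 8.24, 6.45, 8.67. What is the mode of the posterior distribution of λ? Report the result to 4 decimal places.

The Exponential(rate=λ) likelihood is ∝ λ^n e^(−λΣtᵢ). Here n = 6 and Σtᵢ = 10.39 + 9.99 + 2.25 + 8.24 + 6.45 + 8.67 = 45.99.
Posterior ∝ λ^3e^(−11λ) · λ^6e^(−45.99λ) = λ^9e^(−56.99λ), i.e. Gamma(10, 56.99).
Mode = (a−1)/b = 9/56.99 ≈ 0.1579.

λ̂_MAP = 0.1579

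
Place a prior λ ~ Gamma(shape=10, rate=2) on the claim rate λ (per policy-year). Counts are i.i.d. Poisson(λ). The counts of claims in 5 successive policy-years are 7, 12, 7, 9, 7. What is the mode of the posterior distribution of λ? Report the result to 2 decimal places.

λ̂_MAP = 7.29

Σxᵢ = 7+12+7+9+7 = 42, with n = 5.
Posterior ∝ λ^9e^(−2λ) · λ^42e^(−5λ) = λ^51e^(−7λ), i.e. Gamma(shape=52, rate=7).
The mode of a Gamma(a, b) with a ≥ 1 (shape–rate) is (a−1)/b = 51/7 ≈ 7.29.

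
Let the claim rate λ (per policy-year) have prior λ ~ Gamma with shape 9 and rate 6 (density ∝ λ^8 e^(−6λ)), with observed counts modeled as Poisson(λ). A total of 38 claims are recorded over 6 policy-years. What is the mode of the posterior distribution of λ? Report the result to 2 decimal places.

λ̂_MAP = 3.83

Σxᵢ = 38, n = 6.
Posterior ∝ λ^8e^(−6λ) · λ^38e^(−6λ) = λ^46e^(−12λ), i.e. Gamma(shape=47, rate=12).
The mode of a Gamma(a, b) with a ≥ 1 (shape–rate) is (a−1)/b = 46/12 ≈ 3.83.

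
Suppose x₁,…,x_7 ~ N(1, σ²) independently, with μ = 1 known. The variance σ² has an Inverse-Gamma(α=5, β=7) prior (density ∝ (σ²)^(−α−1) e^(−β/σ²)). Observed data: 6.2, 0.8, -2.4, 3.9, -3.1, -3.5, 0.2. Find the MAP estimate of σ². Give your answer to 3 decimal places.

Sum of squared deviations about the known mean: SS = (6.2−1)² + (0.8−1)² + (-2.4−1)² + (3.9−1)² + (-3.1−1)² + (-3.5−1)² + (0.2−1)² = 84.75.
The Normal likelihood contributes (σ²)^(−n/2) exp(−SS/(2σ²)), so the posterior is Inverse-Gamma(α + n/2, β + SS/2) = Inverse-Gamma(8.5, 49.375).
The mode of Inverse-Gamma(a, b) is b/(a+1) = 49.375/9.5 ≈ 5.197.

σ̂²_MAP = 5.197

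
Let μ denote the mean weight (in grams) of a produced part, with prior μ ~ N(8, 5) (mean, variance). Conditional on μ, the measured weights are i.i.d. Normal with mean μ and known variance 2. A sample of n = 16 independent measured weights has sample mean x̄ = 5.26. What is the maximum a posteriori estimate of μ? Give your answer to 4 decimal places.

n = 16, x̄ = 5.26.
For a Normal prior and Normal likelihood with known variance, the posterior is Normal; its mode equals its mean, the precision-weighted average.
Prior precision 1/σ₀² = 1/5 = 0.2; data precision n/σ² = 16/2 = 8.
μ̂ = (0.2·8 + 8·5.26) / (0.2 + 8) = 43.68/8.2 = 1092/205 ≈ 5.3268.

μ̂_MAP = 5.3268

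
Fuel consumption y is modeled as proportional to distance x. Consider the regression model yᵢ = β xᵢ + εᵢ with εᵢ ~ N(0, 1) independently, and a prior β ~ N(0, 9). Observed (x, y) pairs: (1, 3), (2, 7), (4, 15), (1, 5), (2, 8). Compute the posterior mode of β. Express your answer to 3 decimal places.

β̂_MAP = 3.753

log p(β | y) = −Σ(yᵢ − βxᵢ)²/(2·1) − β²/(2·9) + const.
Setting the derivative to zero: Σxᵢ(yᵢ − βxᵢ)/1 − β/9 = 0, so β = Σxᵢyᵢ / (Σxᵢ² + σ²/τ²).
Σxᵢyᵢ = 1·3 + 2·7 + 4·15 + 1·5 + 2·8 = 98; Σxᵢ² = 26; σ²/τ² = 1/9.
β̂_MAP = 98 / (26 + 1/9) = 98/(235/9) = 882/235 ≈ 3.753.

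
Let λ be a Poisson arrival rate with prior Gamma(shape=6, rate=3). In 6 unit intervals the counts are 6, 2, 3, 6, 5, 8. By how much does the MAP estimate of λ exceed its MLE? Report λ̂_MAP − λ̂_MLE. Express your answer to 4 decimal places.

Σxᵢ = 30. Posterior is Gamma(36, 9); MAP = (36−1)/9 = 35/9 ≈ 3.88889.
MLE = x̄ = 30/6 ≈ 5.00000.
Difference = 35/9 − 30/6 = -10/9 ≈ -1.1111.

MAP − MLE = -1.1111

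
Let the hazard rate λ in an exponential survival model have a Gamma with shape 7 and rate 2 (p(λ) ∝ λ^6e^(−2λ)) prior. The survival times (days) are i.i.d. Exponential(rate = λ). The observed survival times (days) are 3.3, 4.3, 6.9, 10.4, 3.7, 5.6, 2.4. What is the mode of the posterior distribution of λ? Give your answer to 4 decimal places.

The Exponential(rate=λ) likelihood is ∝ λ^n e^(−λΣtᵢ). Here n = 7 and Σtᵢ = 3.3 + 4.3 + 6.9 + 10.4 + 3.7 + 5.6 + 2.4 = 36.6.
Posterior ∝ λ^6e^(−2λ) · λ^7e^(−36.6λ) = λ^13e^(−38.6λ), i.e. Gamma(14, 38.6).
Mode = (a−1)/b = 13/38.6 ≈ 0.3368.

λ̂_MAP = 0.3368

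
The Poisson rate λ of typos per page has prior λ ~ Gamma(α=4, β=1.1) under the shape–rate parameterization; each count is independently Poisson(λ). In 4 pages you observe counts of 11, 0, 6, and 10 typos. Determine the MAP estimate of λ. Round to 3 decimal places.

λ̂_MAP = 5.882

Σxᵢ = 11+0+6+10 = 27, with n = 4.
Posterior ∝ λ^3e^(−1.1λ) · λ^27e^(−4λ) = λ^30e^(−5.1λ), i.e. Gamma(shape=31, rate=5.1).
The mode of a Gamma(a, b) with a ≥ 1 (shape–rate) is (a−1)/b = 30/5.1 ≈ 5.882.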